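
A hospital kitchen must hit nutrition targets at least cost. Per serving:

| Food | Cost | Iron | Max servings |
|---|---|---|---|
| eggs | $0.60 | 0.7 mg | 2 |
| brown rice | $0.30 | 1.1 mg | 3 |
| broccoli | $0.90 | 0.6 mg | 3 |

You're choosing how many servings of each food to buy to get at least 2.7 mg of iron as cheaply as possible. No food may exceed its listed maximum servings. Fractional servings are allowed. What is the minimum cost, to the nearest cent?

$0.74

Cost per mg of iron: brown rice $0.2727, eggs $0.8571, broccoli $1.5000.
Take 2.455 servings of brown rice: +2.7 mg iron for $0.74 (total $0.74, still need 0.0 mg).
Greedy by cheapest-per-mg is optimal for a single linear constraint, so the minimum cost is $0.74.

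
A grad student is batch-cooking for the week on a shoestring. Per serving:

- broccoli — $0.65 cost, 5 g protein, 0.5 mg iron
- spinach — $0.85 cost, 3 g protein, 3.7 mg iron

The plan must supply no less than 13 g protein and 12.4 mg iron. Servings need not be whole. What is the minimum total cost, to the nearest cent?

Check every corner: each single food scaled to meet both minima, and each pair solved so both constraints bind.
broccoli only: max(13/5, 12.4/0.5) = 24.8 servings → $16.12.
spinach only: max(13/3, 12.4/3.7) = 4.333 servings → $3.68.
broccoli + spinach with both tight: 0.6412 servings and 3.265 servings → $3.19.
Cheapest feasible corner: $3.19.

$3.19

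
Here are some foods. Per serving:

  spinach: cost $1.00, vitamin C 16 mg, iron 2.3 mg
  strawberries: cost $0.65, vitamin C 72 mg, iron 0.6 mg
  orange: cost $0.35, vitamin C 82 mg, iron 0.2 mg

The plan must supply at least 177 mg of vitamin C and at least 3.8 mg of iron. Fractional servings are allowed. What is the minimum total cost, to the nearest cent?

$2.14

Check every corner: each single food scaled to meet both minima, and each pair solved so both constraints bind.
spinach only: max(177/16, 3.8/2.3) = 11.06 servings → $11.06.
strawberries only: max(177/72, 3.8/0.6) = 6.333 servings → $4.12.
orange only: max(177/82, 3.8/0.2) = 19 servings → $6.65.
spinach + strawberries with both tight: 1.073 servings and 2.22 servings → $2.52.
spinach + orange with both tight: 1.49 servings and 1.868 servings → $2.14.
strawberries + orange: intersection lies outside the first quadrant.
The minimum over all feasible corners is $2.14.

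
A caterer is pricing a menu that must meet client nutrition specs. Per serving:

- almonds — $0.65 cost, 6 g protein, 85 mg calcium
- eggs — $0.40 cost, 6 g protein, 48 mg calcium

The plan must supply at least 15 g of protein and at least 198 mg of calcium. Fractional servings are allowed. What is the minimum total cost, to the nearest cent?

$1.53

With two linear requirements the optimum uses one or two foods; enumerate the corners.
almonds only: max(15/6, 198/85) = 2.5 servings → $1.62.
eggs only: max(15/6, 198/48) = 4.125 servings → $1.65.
almonds + eggs with both tight: 2.108 servings and 0.3919 servings → $1.53.
Cheapest feasible corner: $1.53.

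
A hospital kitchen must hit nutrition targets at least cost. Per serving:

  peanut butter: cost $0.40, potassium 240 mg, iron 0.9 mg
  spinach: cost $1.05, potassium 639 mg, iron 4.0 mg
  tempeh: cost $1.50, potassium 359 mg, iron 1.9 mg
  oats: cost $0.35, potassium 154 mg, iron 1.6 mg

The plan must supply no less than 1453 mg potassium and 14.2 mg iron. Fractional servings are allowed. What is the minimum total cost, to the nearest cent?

$3.17

peanut butter only: max(1453/240, 14.2/0.9) = 15.78 servings → $6.31.
spinach only: max(1453/639, 14.2/4.0) = 3.55 servings → $3.73.
tempeh only: max(1453/359, 14.2/1.9) = 7.474 servings → $11.21.
oats only: max(1453/154, 14.2/1.6) = 9.435 servings → $3.30.
peanut butter + spinach with both targets exact would need a negative amount; discard.
peanut butter + tempeh: the both-tight solution has a negative serving — not a feasible corner.
peanut butter + oats with both tight: 0.5623 servings and 8.559 servings → $3.22.
spinach + tempeh: intersection lies outside the first quadrant.
spinach + oats with both tight: 0.3396 servings and 8.026 servings → $3.17.
tempeh + oats with both tight: 0.4897 servings and 8.293 servings → $3.64.
The minimum over all feasible corners is $3.17.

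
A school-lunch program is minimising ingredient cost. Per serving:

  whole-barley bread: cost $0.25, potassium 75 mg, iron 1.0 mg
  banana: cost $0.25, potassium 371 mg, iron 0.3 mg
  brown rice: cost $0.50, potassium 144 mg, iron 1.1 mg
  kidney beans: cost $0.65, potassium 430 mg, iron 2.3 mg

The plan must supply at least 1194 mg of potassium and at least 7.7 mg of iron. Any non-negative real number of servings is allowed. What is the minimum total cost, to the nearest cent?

whole-barley bread only: max(1194/75, 7.7/1.0) = 15.92 servings → $3.98.
banana only: max(1194/371, 7.7/0.3) = 25.67 servings → $6.42.
brown rice only: max(1194/144, 7.7/1.1) = 8.292 servings → $4.15.
kidney beans only: max(1194/430, 7.7/2.3) = 3.348 servings → $2.18.
whole-barley bread + banana with both tight: 7.169 servings and 1.769 servings → $2.23.
whole-barley bread + brown rice: the both-tight solution has a negative serving — not a feasible corner.
whole-barley bread + kidney beans with both tight: 2.193 servings and 2.394 servings → $2.10.
banana + brown rice with both tight: 0.5607 servings and 6.847 servings → $3.56.
banana + kidney beans: intersection lies outside the first quadrant.
brown rice + kidney beans with both tight: 3.983 servings and 1.443 servings → $2.93.
The minimum over all feasible corners is $2.10.

$2.10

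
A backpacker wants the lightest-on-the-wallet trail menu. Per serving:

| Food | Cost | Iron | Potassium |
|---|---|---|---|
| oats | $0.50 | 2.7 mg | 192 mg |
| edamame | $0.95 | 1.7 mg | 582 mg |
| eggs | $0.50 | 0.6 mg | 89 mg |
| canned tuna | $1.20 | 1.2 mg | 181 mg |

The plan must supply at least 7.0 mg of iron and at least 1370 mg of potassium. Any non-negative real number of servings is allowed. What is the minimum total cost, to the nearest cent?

A basic optimal solution has at most two foods positive. Try each food alone and each pair with both targets met exactly.
oats only: max(7.0/2.7, 1370/192) = 7.135 servings → $3.57.
edamame only: max(7.0/1.7, 1370/582) = 4.118 servings → $3.91.
eggs only: max(7.0/0.6, 1370/89) = 15.39 servings → $7.70.
canned tuna only: max(7.0/1.2, 1370/181) = 7.569 servings → $9.08.
oats + edamame with both tight: 1.402 servings and 1.892 servings → $2.50.
oats + eggs: intersection lies outside the first quadrant.
oats + canned tuna: intersection lies outside the first quadrant.
edamame + eggs with both tight: 1.006 servings and 8.818 servings → $5.36.
edamame + canned tuna with both tight: 0.9649 servings and 4.466 servings → $6.28.
eggs + canned tuna: the both-tight solution has a negative serving — not a feasible corner.
Cheapest feasible corner: $2.50.

$2.50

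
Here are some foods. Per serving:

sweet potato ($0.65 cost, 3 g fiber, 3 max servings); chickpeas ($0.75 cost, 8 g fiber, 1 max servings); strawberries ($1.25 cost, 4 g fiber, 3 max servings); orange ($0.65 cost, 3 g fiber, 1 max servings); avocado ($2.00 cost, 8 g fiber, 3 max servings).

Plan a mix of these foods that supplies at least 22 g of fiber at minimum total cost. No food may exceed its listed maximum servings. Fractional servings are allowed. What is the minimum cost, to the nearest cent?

Cost per g of fiber: chickpeas $0.0938, sweet potato $0.2167, orange $0.2167, avocado $0.2500, strawberries $0.3125.
Take 1 serving of chickpeas: +8.0 g fiber for $0.75 (total $0.75, still need 14.0 g).
Take 3 servings of sweet potato: +9.0 g fiber for $1.95 (total $2.70, still need 5.0 g).
Take 1 serving of orange: +3.0 g fiber for $0.65 (total $3.35, still need 2.0 g).
Take 0.25 servings of avocado: +2.0 g fiber for $0.50 (total $3.85, still need 0.0 g).
Filling from the cheapest source first is optimal under one linear minimum: $3.85.

$3.85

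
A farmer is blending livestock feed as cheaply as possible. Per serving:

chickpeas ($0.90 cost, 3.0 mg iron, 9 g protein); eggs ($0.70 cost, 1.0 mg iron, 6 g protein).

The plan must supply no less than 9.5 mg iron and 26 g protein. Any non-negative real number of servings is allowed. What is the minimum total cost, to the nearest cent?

Check every corner: each single food scaled to meet both minima, and each pair solved so both constraints bind.
chickpeas only: max(9.5/3.0, 26/9) = 3.167 servings → $2.85.
eggs only: max(9.5/1.0, 26/6) = 9.5 servings → $6.65.
chickpeas + eggs: the both-tight solution has a negative serving — not a feasible corner.
The minimum over all feasible corners is $2.85.

$2.85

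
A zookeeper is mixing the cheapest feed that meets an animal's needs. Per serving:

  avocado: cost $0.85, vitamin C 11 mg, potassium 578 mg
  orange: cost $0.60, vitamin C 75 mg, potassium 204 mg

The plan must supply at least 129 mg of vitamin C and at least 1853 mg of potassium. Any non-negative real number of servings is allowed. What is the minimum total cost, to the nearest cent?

$3.12

With two linear requirements the optimum uses one or two foods; enumerate the corners.
avocado only: max(129/11, 1853/578) = 11.73 servings → $9.97.
orange only: max(129/75, 1853/204) = 9.083 servings → $5.45.
avocado + orange with both tight: 2.741 servings and 1.318 servings → $3.12.
Cheapest feasible corner: $3.12.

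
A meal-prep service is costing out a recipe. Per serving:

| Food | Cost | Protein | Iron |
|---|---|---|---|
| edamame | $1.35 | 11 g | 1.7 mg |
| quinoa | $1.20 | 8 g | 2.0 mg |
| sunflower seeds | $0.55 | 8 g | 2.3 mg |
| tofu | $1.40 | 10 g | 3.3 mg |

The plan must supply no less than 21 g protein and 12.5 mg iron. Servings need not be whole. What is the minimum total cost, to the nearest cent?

$2.99

An LP optimum is at a vertex; with two nutrient constraints at most two foods are used. Check each candidate.
edamame only: max(21/11, 12.5/1.7) = 7.353 servings → $9.93.
quinoa only: max(21/8, 12.5/2.0) = 6.25 servings → $7.50.
sunflower seeds only: max(21/8, 12.5/2.3) = 5.435 servings → $2.99.
tofu only: max(21/10, 12.5/3.3) = 3.788 servings → $5.30.
edamame + quinoa: intersection lies outside the first quadrant.
edamame + sunflower seeds: intersection lies outside the first quadrant.
edamame + tofu: the both-tight solution has a negative serving — not a feasible corner.
quinoa + sunflower seeds with both targets exact would need a negative amount; discard.
quinoa + tofu: the both-tight solution has a negative serving — not a feasible corner.
sunflower seeds + tofu with both targets exact would need a negative amount; discard.
Cheapest feasible corner: $2.99.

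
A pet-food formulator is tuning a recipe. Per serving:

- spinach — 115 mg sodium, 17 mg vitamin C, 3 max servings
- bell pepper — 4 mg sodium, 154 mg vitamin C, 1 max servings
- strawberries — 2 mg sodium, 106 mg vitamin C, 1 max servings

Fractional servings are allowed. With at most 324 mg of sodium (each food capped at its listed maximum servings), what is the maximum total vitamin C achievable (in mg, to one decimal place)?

Vitamin C per mg sodium: strawberries 53, bell pepper 38.5, spinach 0.1478.
Take 1 serving of strawberries: uses 2 mg sodium, +106.0 mg vitamin C (running total 106.0 mg).
Take 1 serving of bell pepper: uses 4 mg sodium, +154.0 mg vitamin C (running total 260.0 mg).
Take 2.765 servings of spinach: uses 318 mg sodium, +47.0 mg vitamin C (running total 307.0 mg).
Greedy by best ratio exhausts the sodium allowance optimally: 307.0 mg.

307.0 mg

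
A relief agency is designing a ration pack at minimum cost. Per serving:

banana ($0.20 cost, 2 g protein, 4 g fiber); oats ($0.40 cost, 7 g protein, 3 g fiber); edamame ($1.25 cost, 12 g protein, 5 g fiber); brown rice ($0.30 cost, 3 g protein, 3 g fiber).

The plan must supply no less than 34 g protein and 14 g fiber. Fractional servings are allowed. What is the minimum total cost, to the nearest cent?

$1.94

An LP optimum is at a vertex; with two nutrient constraints at most two foods are used. Check each candidate.
banana only: max(34/2, 14/4) = 17 servings → $3.40.
oats only: max(34/7, 14/3) = 4.857 servings → $1.94.
edamame only: max(34/12, 14/5) = 2.833 servings → $3.54.
brown rice only: max(34/3, 14/3) = 11.33 servings → $3.40.
banana + oats: the both-tight solution has a negative serving — not a feasible corner.
banana + edamame: intersection lies outside the first quadrant.
banana + brown rice: intersection lies outside the first quadrant.
oats + edamame: the both-tight solution has a negative serving — not a feasible corner.
oats + brown rice: the both-tight solution has a negative serving — not a feasible corner.
edamame + brown rice: intersection lies outside the first quadrant.
Cheapest feasible corner: $1.94.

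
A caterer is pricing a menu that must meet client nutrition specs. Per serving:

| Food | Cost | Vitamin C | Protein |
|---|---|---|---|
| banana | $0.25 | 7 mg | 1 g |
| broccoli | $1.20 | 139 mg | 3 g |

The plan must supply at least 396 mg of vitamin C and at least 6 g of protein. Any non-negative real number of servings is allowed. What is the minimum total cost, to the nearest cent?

For a min-cost LP with two ≥-constraints, a basic feasible solution has at most two positive variables.
banana only: max(396/7, 6/1) = 56.57 servings → $14.14.
broccoli only: max(396/139, 6/3) = 2.849 servings → $3.42.
banana + broccoli: intersection lies outside the first quadrant.
The minimum over all feasible corners is $3.42.

$3.42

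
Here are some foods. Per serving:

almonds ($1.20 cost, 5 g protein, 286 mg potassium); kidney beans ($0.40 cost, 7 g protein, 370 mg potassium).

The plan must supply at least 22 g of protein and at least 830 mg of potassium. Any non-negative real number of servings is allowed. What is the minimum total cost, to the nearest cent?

$1.26

Check every corner: each single food scaled to meet both minima, and each pair solved so both constraints bind.
almonds only: max(22/5, 830/286) = 4.4 servings → $5.28.
kidney beans only: max(22/7, 830/370) = 3.143 servings → $1.26.
almonds + kidney beans with both targets exact would need a negative amount; discard.
Cheapest feasible corner: $1.26.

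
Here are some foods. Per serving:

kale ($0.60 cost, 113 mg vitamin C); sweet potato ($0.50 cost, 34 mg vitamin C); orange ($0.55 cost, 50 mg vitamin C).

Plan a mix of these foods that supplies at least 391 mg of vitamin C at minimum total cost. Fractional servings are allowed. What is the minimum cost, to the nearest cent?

$2.08

Cost per mg of vitamin C: kale $0.0053, orange $0.0110, sweet potato $0.0147.
With no serving limits, use only kale: 391 mg / 113 mg = 3.46 servings × $0.60 = $2.08.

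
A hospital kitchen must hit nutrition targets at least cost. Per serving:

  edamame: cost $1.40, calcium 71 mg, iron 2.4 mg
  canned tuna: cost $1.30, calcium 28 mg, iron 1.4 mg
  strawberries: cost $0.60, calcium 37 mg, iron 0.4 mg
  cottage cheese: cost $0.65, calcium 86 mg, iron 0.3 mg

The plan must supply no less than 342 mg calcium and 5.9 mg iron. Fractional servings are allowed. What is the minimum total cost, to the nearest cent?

$4.47

Minimising a linear cost over {calcium ≥ 342, iron ≥ 5.9, servings ≥ 0} — the optimum is at a vertex, using one or two foods.
edamame only: max(342/71, 5.9/2.4) = 4.817 servings → $6.74.
canned tuna only: max(342/28, 5.9/1.4) = 12.21 servings → $15.88.
strawberries only: max(342/37, 5.9/0.4) = 14.75 servings → $8.85.
cottage cheese only: max(342/86, 5.9/0.3) = 19.67 servings → $12.78.
edamame + canned tuna with both targets exact would need a negative amount; discard.
edamame + strawberries with both tight: 1.349 servings and 6.654 servings → $5.88.
edamame + cottage cheese with both tight: 2.187 servings and 2.171 servings → $4.47.
canned tuna + strawberries with both tight: 2.007 servings and 7.724 servings → $7.24.
canned tuna + cottage cheese with both tight: 3.614 servings and 2.8 servings → $6.52.
strawberries + cottage cheese with both targets exact would need a negative amount; discard.
Cheapest feasible corner: $4.47.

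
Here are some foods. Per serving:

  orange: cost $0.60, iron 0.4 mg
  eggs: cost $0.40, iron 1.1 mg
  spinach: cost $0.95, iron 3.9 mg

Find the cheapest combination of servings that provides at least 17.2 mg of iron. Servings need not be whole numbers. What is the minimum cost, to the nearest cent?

Cost per mg of iron: spinach $0.2436, eggs $0.3636, orange $1.5000.
With no serving limits, use only spinach: 17.2 mg / 3.9 mg = 4.41 servings × $0.95 = $4.19.

$4.19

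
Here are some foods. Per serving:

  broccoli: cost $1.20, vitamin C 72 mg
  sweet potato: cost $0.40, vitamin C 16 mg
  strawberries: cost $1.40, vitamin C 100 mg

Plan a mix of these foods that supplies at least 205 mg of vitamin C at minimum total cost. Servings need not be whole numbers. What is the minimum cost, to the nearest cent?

$2.87

Cost per mg of vitamin C: strawberries $0.0140, broccoli $0.0167, sweet potato $0.0250.
With no serving limits, use only strawberries: 205 mg / 100 mg = 2.05 servings × $1.40 = $2.87.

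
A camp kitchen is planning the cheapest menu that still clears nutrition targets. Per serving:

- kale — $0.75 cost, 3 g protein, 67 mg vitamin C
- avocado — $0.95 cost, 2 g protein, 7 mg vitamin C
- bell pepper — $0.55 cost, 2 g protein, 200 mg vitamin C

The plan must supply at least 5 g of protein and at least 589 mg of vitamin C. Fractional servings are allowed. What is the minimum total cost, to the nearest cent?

$1.62

Minimising a linear cost over {protein ≥ 5, vitamin C ≥ 589, servings ≥ 0} — the optimum is at a vertex, using one or two foods.
kale only: max(5/3, 589/67) = 8.791 servings → $6.59.
avocado only: max(5/2, 589/7) = 84.14 servings → $79.94.
bell pepper only: max(5/2, 589/200) = 2.945 servings → $1.62.
kale + avocado: intersection lies outside the first quadrant.
kale + bell pepper: the both-tight solution has a negative serving — not a feasible corner.
avocado + bell pepper: intersection lies outside the first quadrant.
Cheapest feasible corner: $1.62.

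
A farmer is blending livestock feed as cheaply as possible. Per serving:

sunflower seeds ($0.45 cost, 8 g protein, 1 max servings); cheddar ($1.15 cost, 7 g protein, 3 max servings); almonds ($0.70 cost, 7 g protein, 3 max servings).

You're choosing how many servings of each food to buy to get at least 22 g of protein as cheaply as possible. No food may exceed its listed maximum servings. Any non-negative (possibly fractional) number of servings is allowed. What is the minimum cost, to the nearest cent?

$1.85

Cost per g of protein: sunflower seeds $0.0563, almonds $0.1000, cheddar $0.1643.
Take 1 serving of sunflower seeds: +8.0 g protein for $0.45 (total $0.45, still need 14.0 g).
Take 2 servings of almonds: +14.0 g protein for $1.40 (total $1.85, still need 0.0 g).
Filling from the cheapest source first is optimal under one linear minimum: $1.85.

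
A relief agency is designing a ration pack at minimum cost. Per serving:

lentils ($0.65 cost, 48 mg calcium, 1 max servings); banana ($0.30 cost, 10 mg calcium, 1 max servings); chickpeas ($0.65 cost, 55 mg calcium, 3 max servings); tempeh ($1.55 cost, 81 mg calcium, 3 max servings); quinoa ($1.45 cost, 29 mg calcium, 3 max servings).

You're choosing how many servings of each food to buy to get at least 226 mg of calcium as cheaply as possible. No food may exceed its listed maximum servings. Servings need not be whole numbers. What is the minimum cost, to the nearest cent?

Cost per mg of calcium: chickpeas $0.0118, lentils $0.0135, tempeh $0.0191, banana $0.0300, quinoa $0.0500.
Take 3 servings of chickpeas: +165.0 mg calcium for $1.95 (total $1.95, still need 61.0 mg).
Take 1 serving of lentils: +48.0 mg calcium for $0.65 (total $2.60, still need 13.0 mg).
Take 0.1605 servings of tempeh: +13.0 mg calcium for $0.25 (total $2.85, still need 0.0 mg).
Greedy by cheapest-per-mg is optimal for a single linear constraint, so the minimum cost is $2.85.

$2.85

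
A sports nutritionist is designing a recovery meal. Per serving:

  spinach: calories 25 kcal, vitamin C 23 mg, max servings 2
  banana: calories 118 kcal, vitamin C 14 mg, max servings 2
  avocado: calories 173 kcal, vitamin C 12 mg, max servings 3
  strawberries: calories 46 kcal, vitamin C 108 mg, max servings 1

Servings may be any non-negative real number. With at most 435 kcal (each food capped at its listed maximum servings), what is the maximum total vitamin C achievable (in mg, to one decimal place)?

Vitamin C per kcal: strawberries 2.348, spinach 0.92, banana 0.1186, avocado 0.06936.
Take 1 serving of strawberries: uses 46 kcal, +108.0 mg vitamin C (running total 108.0 mg).
Take 2 servings of spinach: uses 50 kcal, +46.0 mg vitamin C (running total 154.0 mg).
Take 2 servings of banana: uses 236 kcal, +28.0 mg vitamin C (running total 182.0 mg).
Take 0.5954 servings of avocado: uses 103 kcal, +7.1 mg vitamin C (running total 189.1 mg).
Filling greedily by vitamin C-per-kcal is optimal for one linear limit, giving 189.1 mg.

189.1 mg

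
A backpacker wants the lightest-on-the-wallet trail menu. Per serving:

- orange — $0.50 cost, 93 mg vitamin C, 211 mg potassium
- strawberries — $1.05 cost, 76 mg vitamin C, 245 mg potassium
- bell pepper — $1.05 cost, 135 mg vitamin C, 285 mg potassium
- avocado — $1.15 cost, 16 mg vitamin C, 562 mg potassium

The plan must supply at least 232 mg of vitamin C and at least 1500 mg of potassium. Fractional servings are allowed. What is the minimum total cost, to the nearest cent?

$3.22

Two binding constraints pin down two serving amounts, so the optimal mix uses at most two foods. The candidates are each food alone (scaled to the tighter of vitamin C/potassium) and each pair with both constraints tight.
orange only: max(232/93, 1500/211) = 7.109 servings → $3.55.
strawberries only: max(232/76, 1500/245) = 6.122 servings → $6.43.
bell pepper only: max(232/135, 1500/285) = 5.263 servings → $5.53.
avocado only: max(232/16, 1500/562) = 14.5 servings → $16.68.
orange + strawberries: intersection lies outside the first quadrant.
orange + bell pepper: the both-tight solution has a negative serving — not a feasible corner.
orange + avocado with both tight: 2.176 servings and 1.852 servings → $3.22.
strawberries + bell pepper: the both-tight solution has a negative serving — not a feasible corner.
strawberries + avocado with both tight: 2.742 servings and 1.473 servings → $4.57.
bell pepper + avocado with both tight: 1.492 servings and 1.912 servings → $3.77.
Cheapest feasible corner: $3.22.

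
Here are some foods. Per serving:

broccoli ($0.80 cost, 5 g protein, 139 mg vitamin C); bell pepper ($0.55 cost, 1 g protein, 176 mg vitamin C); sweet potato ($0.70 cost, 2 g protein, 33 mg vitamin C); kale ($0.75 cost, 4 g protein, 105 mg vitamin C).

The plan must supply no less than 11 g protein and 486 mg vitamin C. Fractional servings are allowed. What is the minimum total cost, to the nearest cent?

$2.23

The cheapest plan sits at a corner of the feasible region — with two constraints it uses at most two foods.
broccoli only: max(11/5, 486/139) = 3.496 servings → $2.80.
bell pepper only: max(11/1, 486/176) = 11 servings → $6.05.
sweet potato only: max(11/2, 486/33) = 14.73 servings → $10.31.
kale only: max(11/4, 486/105) = 4.629 servings → $3.47.
broccoli + bell pepper with both tight: 1.957 servings and 1.216 servings → $2.23.
broccoli + sweet potato with both targets exact would need a negative amount; discard.
broccoli + kale: the both-tight solution has a negative serving — not a feasible corner.
bell pepper + sweet potato with both tight: 1.909 servings and 4.545 servings → $4.23.
bell pepper + kale with both tight: 1.317 servings and 2.421 servings → $2.54.
sweet potato + kale with both targets exact would need a negative amount; discard.
The minimum over all feasible corners is $2.23.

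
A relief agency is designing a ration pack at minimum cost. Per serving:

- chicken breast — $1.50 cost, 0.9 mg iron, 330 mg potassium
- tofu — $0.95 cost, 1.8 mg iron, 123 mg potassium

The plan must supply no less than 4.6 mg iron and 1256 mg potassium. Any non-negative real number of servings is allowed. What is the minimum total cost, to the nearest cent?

$6.02

With two linear requirements the optimum uses one or two foods; enumerate the corners.
chicken breast only: max(4.6/0.9, 1256/330) = 5.111 servings → $7.67.
tofu only: max(4.6/1.8, 1256/123) = 10.21 servings → $9.70.
chicken breast + tofu with both tight: 3.507 servings and 0.802 servings → $6.02.
The minimum over all feasible corners is $6.02.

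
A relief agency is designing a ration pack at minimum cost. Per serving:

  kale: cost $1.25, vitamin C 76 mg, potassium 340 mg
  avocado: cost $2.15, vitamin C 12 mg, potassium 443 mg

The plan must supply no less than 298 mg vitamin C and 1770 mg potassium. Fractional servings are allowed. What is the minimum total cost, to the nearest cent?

$6.51

Compare the cost at each extreme point of the feasible region.
kale only: max(298/76, 1770/340) = 5.206 servings → $6.51.
avocado only: max(298/12, 1770/443) = 24.83 servings → $53.39.
kale + avocado with both tight: 3.744 servings and 1.122 servings → $7.09.
Cheapest feasible corner: $6.51.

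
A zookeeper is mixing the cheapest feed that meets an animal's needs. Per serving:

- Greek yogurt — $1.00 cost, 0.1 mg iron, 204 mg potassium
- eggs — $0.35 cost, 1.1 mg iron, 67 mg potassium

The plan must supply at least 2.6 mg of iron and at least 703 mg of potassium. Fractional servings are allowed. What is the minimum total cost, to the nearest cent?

This is a tiny linear program; its minimum lies at a vertex of the feasible set. List the vertices and price them.
Greek yogurt only: max(2.6/0.1, 703/204) = 26 servings → $26.00.
eggs only: max(2.6/1.1, 703/67) = 10.49 servings → $3.67.
Greek yogurt + eggs with both tight: 2.752 servings and 2.113 servings → $3.49.
Cheapest feasible corner: $3.49.

$3.49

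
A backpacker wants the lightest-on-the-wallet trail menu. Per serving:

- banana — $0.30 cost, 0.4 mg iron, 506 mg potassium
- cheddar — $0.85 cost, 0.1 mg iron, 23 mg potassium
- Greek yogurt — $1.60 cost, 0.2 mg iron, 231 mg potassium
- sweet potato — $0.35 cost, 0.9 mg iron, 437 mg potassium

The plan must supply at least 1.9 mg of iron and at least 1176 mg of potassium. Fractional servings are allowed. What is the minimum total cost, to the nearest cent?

banana only: max(1.9/0.4, 1176/506) = 4.75 servings → $1.43.
cheddar only: max(1.9/0.1, 1176/23) = 51.13 servings → $43.46.
Greek yogurt only: max(1.9/0.2, 1176/231) = 9.5 servings → $15.20.
sweet potato only: max(1.9/0.9, 1176/437) = 2.691 servings → $0.94.
banana + cheddar with both tight: 1.785 servings and 11.86 servings → $10.62.
banana + Greek yogurt: the both-tight solution has a negative serving — not a feasible corner.
banana + sweet potato with both tight: 0.8129 servings and 1.75 servings → $0.86.
cheddar + Greek yogurt with both tight: 11.01 servings and 3.995 servings → $15.75.
cheddar + sweet potato: intersection lies outside the first quadrant.
Greek yogurt + sweet potato with both tight: 1.893 servings and 1.69 servings → $3.62.
So the least-cost plan costs $0.86.

$0.86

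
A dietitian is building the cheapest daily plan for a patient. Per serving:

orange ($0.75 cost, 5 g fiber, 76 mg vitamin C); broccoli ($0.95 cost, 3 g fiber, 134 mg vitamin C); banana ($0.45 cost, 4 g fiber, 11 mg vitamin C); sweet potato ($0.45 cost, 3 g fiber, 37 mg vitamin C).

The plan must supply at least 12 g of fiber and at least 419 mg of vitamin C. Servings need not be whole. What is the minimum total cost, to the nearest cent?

$3.14

A basic optimal solution has at most two foods positive. Try each food alone and each pair with both targets met exactly.
orange only: max(12/5, 419/76) = 5.513 servings → $4.13.
broccoli only: max(12/3, 419/134) = 4 servings → $3.80.
banana only: max(12/4, 419/11) = 38.09 servings → $17.14.
sweet potato only: max(12/3, 419/37) = 11.32 servings → $5.10.
orange + broccoli with both tight: 0.7941 servings and 2.676 servings → $3.14.
orange + banana with both targets exact would need a negative amount; discard.
orange + sweet potato: the both-tight solution has a negative serving — not a feasible corner.
broccoli + banana with both tight: 3.07 servings and 0.6978 servings → $3.23.
broccoli + sweet potato with both tight: 2.794 servings and 1.206 servings → $3.20.
banana + sweet potato: intersection lies outside the first quadrant.
Cheapest feasible corner: $3.14.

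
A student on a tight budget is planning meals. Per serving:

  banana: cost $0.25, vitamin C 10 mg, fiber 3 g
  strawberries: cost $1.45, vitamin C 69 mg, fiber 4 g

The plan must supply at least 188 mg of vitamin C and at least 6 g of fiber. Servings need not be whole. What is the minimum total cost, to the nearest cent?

$3.95

This is a tiny linear program; its minimum lies at a vertex of the feasible set. List the vertices and price them.
banana only: max(188/10, 6/3) = 18.8 servings → $4.70.
strawberries only: max(188/69, 6/4) = 2.725 servings → $3.95.
banana + strawberries: the both-tight solution has a negative serving — not a feasible corner.
Cheapest feasible corner: $3.95.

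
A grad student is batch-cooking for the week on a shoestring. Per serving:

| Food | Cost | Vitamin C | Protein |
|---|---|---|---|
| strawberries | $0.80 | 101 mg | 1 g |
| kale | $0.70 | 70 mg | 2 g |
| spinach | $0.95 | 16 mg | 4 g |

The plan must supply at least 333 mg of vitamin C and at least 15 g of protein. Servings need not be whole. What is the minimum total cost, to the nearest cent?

$4.55

strawberries only: max(333/101, 15/1) = 15 servings → $12.00.
kale only: max(333/70, 15/2) = 7.5 servings → $5.25.
spinach only: max(333/16, 15/4) = 20.81 servings → $19.77.
strawberries + kale: intersection lies outside the first quadrant.
strawberries + spinach with both tight: 2.814 servings and 3.046 servings → $5.15.
kale + spinach with both tight: 4.403 servings and 1.548 servings → $4.55.
Cheapest feasible corner: $4.55.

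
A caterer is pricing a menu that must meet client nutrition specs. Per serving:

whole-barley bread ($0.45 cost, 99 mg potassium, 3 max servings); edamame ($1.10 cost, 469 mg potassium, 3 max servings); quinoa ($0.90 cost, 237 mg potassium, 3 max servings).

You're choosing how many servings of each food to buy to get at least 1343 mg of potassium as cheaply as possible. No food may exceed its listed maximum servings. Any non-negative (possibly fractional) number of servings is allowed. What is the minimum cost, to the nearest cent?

$3.15

Cost per mg of potassium: edamame $0.0023, quinoa $0.0038, whole-barley bread $0.0045.
Take 2.864 servings of edamame: +1343.0 mg potassium for $3.15 (total $3.15, still need 0.0 mg).
Filling from the cheapest source first is optimal under one linear minimum: $3.15.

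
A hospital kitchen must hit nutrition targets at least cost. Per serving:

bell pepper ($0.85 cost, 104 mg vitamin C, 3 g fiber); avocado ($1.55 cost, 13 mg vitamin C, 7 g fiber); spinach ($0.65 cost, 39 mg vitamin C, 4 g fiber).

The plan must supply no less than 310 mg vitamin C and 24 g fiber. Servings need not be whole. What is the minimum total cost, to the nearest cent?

Minimising a linear cost over {vitamin C ≥ 310, fiber ≥ 24, servings ≥ 0} — the optimum is at a vertex, using one or two foods.
bell pepper only: max(310/104, 24/3) = 8 servings → $6.80.
avocado only: max(310/13, 24/7) = 23.85 servings → $36.96.
spinach only: max(310/39, 24/4) = 7.949 servings → $5.17.
bell pepper + avocado with both tight: 2.697 servings and 2.273 servings → $5.82.
bell pepper + spinach with both tight: 1.017 servings and 5.237 servings → $4.27.
avocado + spinach: intersection lies outside the first quadrant.
Cheapest feasible corner: $4.27.

$4.27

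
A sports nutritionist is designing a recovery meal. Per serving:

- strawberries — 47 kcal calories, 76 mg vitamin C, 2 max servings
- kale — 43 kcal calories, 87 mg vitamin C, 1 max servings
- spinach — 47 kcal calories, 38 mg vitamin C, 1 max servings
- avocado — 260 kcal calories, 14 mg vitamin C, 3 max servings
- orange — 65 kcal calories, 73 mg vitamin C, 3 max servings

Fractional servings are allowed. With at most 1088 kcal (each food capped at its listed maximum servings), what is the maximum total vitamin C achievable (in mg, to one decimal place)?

Vitamin C per kcal: kale 2.023, strawberries 1.617, orange 1.123, spinach 0.8085, avocado 0.05385.
Take 1 serving of kale: uses 43 kcal, +87.0 mg vitamin C (running total 87.0 mg).
Take 2 servings of strawberries: uses 94 kcal, +152.0 mg vitamin C (running total 239.0 mg).
Take 3 servings of orange: uses 195 kcal, +219.0 mg vitamin C (running total 458.0 mg).
Take 1 serving of spinach: uses 47 kcal, +38.0 mg vitamin C (running total 496.0 mg).
Take 2.727 servings of avocado: uses 709 kcal, +38.2 mg vitamin C (running total 534.2 mg).
Greedy by best ratio exhausts the calories allowance optimally: 534.2 mg.

534.2 mg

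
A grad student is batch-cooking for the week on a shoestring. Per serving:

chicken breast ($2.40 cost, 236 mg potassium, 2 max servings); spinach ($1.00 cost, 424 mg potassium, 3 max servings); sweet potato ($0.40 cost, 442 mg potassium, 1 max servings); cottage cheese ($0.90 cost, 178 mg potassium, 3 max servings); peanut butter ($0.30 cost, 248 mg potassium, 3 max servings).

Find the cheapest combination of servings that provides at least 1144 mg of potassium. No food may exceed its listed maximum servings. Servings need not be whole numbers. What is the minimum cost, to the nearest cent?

Cost per mg of potassium: sweet potato $0.0009, peanut butter $0.0012, spinach $0.0024, cottage cheese $0.0051, chicken breast $0.0102.
Take 1 serving of sweet potato: +442.0 mg potassium for $0.40 (total $0.40, still need 702.0 mg).
Take 2.831 servings of peanut butter: +702.0 mg potassium for $0.85 (total $1.25, still need 0.0 mg).
Greedy by cheapest-per-mg is optimal for a single linear constraint, so the minimum cost is $1.25.

$1.25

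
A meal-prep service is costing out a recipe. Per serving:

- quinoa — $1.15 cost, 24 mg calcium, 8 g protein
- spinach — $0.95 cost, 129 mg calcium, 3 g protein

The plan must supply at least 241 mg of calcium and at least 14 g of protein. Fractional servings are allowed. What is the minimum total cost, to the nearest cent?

$2.87

Compare the cost at each extreme point of the feasible region.
quinoa only: max(241/24, 14/8) = 10.04 servings → $11.55.
spinach only: max(241/129, 14/3) = 4.667 servings → $4.43.
quinoa + spinach with both tight: 1.128 servings and 1.658 servings → $2.87.
So the least-cost plan costs $2.87.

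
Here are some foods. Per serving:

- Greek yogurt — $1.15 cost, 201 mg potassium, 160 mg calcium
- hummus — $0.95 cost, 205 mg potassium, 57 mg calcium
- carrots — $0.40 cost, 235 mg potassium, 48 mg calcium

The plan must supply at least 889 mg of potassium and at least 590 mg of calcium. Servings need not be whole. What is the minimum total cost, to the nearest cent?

Check every corner: each single food scaled to meet both minima, and each pair solved so both constraints bind.
Greek yogurt only: max(889/201, 590/160) = 4.423 servings → $5.09.
hummus only: max(889/205, 590/57) = 10.35 servings → $9.83.
carrots only: max(889/235, 590/48) = 12.29 servings → $4.92.
Greek yogurt + hummus with both tight: 3.293 servings and 1.108 servings → $4.84.
Greek yogurt + carrots with both tight: 3.434 servings and 0.8461 servings → $4.29.
hummus + carrots with both targets exact would need a negative amount; discard.
Cheapest feasible corner: $4.29.

$4.29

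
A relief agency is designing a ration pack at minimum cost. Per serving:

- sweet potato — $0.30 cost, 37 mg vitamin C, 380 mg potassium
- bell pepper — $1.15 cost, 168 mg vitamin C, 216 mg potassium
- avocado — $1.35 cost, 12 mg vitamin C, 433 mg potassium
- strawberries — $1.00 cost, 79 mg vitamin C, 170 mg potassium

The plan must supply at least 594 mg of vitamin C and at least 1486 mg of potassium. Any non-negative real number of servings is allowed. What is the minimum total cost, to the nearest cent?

sweet potato only: max(594/37, 1486/380) = 16.05 servings → $4.82.
bell pepper only: max(594/168, 1486/216) = 6.88 servings → $7.91.
avocado only: max(594/12, 1486/433) = 49.5 servings → $66.83.
strawberries only: max(594/79, 1486/170) = 8.741 servings → $8.74.
sweet potato + bell pepper with both tight: 2.173 servings and 3.057 servings → $4.17.
sweet potato + avocado: the both-tight solution has a negative serving — not a feasible corner.
sweet potato + strawberries with both tight: 0.6917 servings and 7.195 servings → $7.40.
bell pepper + avocado with both tight: 3.412 servings and 1.73 servings → $6.26.
bell pepper + strawberries with both targets exact would need a negative amount; discard.
avocado + strawberries with both tight: 0.5103 servings and 7.441 servings → $8.13.
The minimum over all feasible corners is $4.17.

$4.17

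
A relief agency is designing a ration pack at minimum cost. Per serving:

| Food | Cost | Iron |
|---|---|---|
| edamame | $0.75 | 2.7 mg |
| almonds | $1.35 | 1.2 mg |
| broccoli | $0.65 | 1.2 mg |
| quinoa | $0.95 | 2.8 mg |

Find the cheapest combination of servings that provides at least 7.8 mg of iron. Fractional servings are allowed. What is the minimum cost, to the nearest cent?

Cost per mg of iron: edamame $0.2778, quinoa $0.3393, broccoli $0.5417, almonds $1.1250.
With no serving limits, use only edamame: 7.8 mg / 2.7 mg = 2.889 servings × $0.75 = $2.17.

$2.17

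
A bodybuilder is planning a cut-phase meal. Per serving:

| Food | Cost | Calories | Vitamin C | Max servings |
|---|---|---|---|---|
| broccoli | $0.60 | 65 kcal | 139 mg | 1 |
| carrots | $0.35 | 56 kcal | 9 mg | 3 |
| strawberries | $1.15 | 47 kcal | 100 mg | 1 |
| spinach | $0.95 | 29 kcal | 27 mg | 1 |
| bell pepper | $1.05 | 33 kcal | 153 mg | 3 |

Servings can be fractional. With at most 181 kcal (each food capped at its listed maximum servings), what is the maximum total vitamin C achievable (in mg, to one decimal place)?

634.2 mg

Vitamin C per kcal: bell pepper 4.636, broccoli 2.138, strawberries 2.128, spinach 0.931, carrots 0.1607.
Take 3 servings of bell pepper: uses 99 kcal, +459.0 mg vitamin C (running total 459.0 mg).
Take 1 serving of broccoli: uses 65 kcal, +139.0 mg vitamin C (running total 598.0 mg).
Take 0.3617 servings of strawberries: uses 17 kcal, +36.2 mg vitamin C (running total 634.2 mg).
Greedy by best ratio exhausts the calories allowance optimally: 634.2 mg.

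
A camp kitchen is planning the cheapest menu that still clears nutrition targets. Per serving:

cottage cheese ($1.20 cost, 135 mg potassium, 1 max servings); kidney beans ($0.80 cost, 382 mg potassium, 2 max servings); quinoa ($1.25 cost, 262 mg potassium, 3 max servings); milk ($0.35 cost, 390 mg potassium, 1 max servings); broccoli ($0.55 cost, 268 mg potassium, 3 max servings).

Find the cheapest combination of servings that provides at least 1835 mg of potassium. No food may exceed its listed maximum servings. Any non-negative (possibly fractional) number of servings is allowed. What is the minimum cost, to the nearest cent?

Cost per mg of potassium: milk $0.0009, broccoli $0.0021, kidney beans $0.0021, quinoa $0.0048, cottage cheese $0.0089.
Take 1 serving of milk: +390.0 mg potassium for $0.35 (total $0.35, still need 1445.0 mg).
Take 3 servings of broccoli: +804.0 mg potassium for $1.65 (total $2.00, still need 641.0 mg).
Take 1.678 servings of kidney beans: +641.0 mg potassium for $1.34 (total $3.34, still need 0.0 mg).
Greedy by cheapest-per-mg is optimal for a single linear constraint, so the minimum cost is $3.34.

$3.34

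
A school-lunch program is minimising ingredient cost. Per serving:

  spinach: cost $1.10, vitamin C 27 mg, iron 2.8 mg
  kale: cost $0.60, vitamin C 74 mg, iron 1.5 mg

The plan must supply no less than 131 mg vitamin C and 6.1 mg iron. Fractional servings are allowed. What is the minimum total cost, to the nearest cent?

At the optimum either one food covers both requirements or two foods hit both targets exactly; no other combination can be cheaper.
spinach only: max(131/27, 6.1/2.8) = 4.852 servings → $5.34.
kale only: max(131/74, 6.1/1.5) = 4.067 servings → $2.44.
spinach + kale with both tight: 1.529 servings and 1.212 servings → $2.41.
So the least-cost plan costs $2.41.

$2.41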